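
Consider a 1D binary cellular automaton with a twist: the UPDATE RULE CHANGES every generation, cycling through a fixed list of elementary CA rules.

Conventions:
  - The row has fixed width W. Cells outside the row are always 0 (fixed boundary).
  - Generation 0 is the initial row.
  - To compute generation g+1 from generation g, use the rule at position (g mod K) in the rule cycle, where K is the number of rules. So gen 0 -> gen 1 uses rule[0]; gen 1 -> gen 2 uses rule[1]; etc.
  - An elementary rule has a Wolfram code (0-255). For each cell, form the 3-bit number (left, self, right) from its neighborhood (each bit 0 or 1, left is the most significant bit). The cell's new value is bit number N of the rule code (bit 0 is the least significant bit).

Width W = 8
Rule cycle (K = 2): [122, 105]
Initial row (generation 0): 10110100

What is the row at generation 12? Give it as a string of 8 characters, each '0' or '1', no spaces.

Gen 0: 10110100
Gen 1 (rule 122): 01111010
Gen 2 (rule 105): 01001100
Gen 3 (rule 122): 10111110
Gen 4 (rule 105): 01100010
Gen 5 (rule 122): 11110101
Gen 6 (rule 105): 10011010
Gen 7 (rule 122): 01111101
Gen 8 (rule 105): 01000110
Gen 9 (rule 122): 10101111
Gen 10 (rule 105): 01011001
Gen 11 (rule 122): 10111110
Gen 12 (rule 105): 01100010

Answer: 01100010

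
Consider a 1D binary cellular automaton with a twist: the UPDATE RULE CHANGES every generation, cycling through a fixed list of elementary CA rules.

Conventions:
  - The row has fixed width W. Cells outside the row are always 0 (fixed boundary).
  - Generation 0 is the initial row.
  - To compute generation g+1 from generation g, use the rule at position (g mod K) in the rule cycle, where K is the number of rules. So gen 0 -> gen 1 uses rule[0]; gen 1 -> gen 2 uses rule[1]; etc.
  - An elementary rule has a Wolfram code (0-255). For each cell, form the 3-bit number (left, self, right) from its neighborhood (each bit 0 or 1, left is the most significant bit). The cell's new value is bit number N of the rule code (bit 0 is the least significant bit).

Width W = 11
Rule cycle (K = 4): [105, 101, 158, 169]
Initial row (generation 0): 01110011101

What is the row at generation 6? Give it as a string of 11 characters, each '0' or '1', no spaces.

Answer: 00011111011

Derivation:
Gen 0: 01110011101
Gen 1 (rule 105): 01010010110
Gen 2 (rule 101): 01110011010
Gen 3 (rule 158): 11101110011
Gen 4 (rule 169): 11011100010
Gen 5 (rule 105): 11110101000
Gen 6 (rule 101): 00011111011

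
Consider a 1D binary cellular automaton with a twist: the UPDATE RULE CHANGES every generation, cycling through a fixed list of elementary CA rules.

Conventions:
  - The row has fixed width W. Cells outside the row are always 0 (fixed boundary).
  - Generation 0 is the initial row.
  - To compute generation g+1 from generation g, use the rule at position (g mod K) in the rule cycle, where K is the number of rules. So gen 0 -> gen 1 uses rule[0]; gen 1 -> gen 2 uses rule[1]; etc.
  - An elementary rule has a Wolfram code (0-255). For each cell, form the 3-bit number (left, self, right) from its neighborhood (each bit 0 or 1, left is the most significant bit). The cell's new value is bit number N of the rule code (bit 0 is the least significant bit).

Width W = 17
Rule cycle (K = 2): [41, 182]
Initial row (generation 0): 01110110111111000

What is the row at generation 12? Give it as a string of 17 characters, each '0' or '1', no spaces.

Gen 0: 01110110111111000
Gen 1 (rule 41): 01001101100000011
Gen 2 (rule 182): 11110010010000100
Gen 3 (rule 41): 10000000000110001
Gen 4 (rule 182): 11000000001001011
Gen 5 (rule 41): 10011111100000110
Gen 6 (rule 182): 11101111010001001
Gen 7 (rule 41): 10011000100100000
Gen 8 (rule 182): 11100101111110000
Gen 9 (rule 41): 10000011000000111
Gen 10 (rule 182): 11000100100001010
Gen 11 (rule 41): 10010000001100100
Gen 12 (rule 182): 11111000010011110

Answer: 11111000010011110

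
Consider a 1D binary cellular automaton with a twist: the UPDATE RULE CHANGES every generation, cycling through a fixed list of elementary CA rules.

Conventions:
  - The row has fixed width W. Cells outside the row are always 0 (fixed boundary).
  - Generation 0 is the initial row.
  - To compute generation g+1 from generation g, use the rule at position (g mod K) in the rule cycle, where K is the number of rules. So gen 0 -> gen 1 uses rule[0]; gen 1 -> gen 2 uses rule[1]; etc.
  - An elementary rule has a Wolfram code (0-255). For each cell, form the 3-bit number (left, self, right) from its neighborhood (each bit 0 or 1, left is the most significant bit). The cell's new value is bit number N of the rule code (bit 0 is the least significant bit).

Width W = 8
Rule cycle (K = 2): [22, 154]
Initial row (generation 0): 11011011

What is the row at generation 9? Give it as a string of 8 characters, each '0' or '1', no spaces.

Answer: 00000000

Derivation:
Gen 0: 11011011
Gen 1 (rule 22): 00000000
Gen 2 (rule 154): 00000000
Gen 3 (rule 22): 00000000
Gen 4 (rule 154): 00000000
Gen 5 (rule 22): 00000000
Gen 6 (rule 154): 00000000
Gen 7 (rule 22): 00000000
Gen 8 (rule 154): 00000000
Gen 9 (rule 22): 00000000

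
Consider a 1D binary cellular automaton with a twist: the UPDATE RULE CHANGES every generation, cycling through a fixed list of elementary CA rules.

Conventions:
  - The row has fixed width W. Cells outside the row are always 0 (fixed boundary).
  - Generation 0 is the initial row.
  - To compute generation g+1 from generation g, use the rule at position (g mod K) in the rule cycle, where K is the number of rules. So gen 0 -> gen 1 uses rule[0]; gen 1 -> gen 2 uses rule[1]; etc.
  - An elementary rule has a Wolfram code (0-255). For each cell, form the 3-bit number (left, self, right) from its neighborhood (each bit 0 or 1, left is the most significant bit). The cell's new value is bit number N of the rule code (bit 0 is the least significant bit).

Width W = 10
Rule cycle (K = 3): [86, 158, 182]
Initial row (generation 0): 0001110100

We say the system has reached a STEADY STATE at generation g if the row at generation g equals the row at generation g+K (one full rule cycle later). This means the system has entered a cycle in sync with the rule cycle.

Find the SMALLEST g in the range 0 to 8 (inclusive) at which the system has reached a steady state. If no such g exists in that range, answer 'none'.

Gen 0: 0001110100
Gen 1 (rule 86): 0010010110
Gen 2 (rule 158): 0111110101
Gen 3 (rule 182): 1011101111
Gen 4 (rule 86): 1000100001
Gen 5 (rule 158): 1101110011
Gen 6 (rule 182): 0010101100
Gen 7 (rule 86): 0110100110
Gen 8 (rule 158): 1100111101
Gen 9 (rule 182): 0011011011
Gen 10 (rule 86): 0101001001
Gen 11 (rule 158): 1101111111

Answer: none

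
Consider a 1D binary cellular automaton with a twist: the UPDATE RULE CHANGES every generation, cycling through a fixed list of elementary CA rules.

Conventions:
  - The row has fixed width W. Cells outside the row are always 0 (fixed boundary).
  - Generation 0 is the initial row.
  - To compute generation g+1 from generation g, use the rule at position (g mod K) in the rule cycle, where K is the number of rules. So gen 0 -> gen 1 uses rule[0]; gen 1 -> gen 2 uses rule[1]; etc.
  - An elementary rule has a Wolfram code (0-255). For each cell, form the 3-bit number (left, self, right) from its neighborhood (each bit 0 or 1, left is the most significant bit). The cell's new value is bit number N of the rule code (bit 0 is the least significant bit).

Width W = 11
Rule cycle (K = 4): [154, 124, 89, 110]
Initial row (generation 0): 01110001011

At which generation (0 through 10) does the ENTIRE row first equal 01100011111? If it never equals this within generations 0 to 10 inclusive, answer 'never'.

Gen 0: 01110001011
Gen 1 (rule 154): 11101010010
Gen 2 (rule 124): 10111111011
Gen 3 (rule 89): 00100001011
Gen 4 (rule 110): 01100011111
Gen 5 (rule 154): 11010111110
Gen 6 (rule 124): 11111100011
Gen 7 (rule 89): 10000111011
Gen 8 (rule 110): 10001101111
Gen 9 (rule 154): 01011001110
Gen 10 (rule 124): 01111101011

Answer: 4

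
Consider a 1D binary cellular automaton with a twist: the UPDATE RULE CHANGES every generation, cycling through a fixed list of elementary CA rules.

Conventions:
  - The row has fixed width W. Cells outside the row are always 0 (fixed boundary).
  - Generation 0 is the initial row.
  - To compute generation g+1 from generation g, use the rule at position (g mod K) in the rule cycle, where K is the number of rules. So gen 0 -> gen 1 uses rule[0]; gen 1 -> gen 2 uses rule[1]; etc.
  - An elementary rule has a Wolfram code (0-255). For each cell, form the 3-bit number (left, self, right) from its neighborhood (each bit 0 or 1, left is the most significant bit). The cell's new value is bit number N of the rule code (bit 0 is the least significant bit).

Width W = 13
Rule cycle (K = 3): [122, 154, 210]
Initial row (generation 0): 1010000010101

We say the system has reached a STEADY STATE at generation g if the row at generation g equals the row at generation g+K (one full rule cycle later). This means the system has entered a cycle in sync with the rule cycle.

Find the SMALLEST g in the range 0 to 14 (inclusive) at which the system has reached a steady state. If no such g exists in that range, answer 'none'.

Gen 0: 1010000010101
Gen 1 (rule 122): 0101000101010
Gen 2 (rule 154): 1000101000001
Gen 3 (rule 210): 0101000100010
Gen 4 (rule 122): 1010101010101
Gen 5 (rule 154): 0000000000000
Gen 6 (rule 210): 0000000000000
Gen 7 (rule 122): 0000000000000
Gen 8 (rule 154): 0000000000000
Gen 9 (rule 210): 0000000000000
Gen 10 (rule 122): 0000000000000
Gen 11 (rule 154): 0000000000000
Gen 12 (rule 210): 0000000000000
Gen 13 (rule 122): 0000000000000
Gen 14 (rule 154): 0000000000000
Gen 15 (rule 210): 0000000000000
Gen 16 (rule 122): 0000000000000
Gen 17 (rule 154): 0000000000000

Answer: 5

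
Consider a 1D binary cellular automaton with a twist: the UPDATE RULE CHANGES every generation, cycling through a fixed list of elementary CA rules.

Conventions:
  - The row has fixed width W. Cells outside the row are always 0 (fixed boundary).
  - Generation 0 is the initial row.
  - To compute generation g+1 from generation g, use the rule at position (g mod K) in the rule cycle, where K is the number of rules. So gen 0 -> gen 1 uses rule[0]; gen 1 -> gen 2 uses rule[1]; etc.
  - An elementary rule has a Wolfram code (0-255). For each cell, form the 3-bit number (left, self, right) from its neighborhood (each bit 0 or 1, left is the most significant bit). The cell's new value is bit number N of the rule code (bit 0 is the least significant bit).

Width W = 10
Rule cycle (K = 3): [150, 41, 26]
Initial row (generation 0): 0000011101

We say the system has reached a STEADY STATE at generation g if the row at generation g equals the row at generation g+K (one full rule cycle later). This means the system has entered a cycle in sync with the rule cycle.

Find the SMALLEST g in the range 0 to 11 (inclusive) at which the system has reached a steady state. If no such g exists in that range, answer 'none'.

Answer: none

Derivation:
Gen 0: 0000011101
Gen 1 (rule 150): 0000101001
Gen 2 (rule 41): 1110010000
Gen 3 (rule 26): 1001101000
Gen 4 (rule 150): 1110001100
Gen 5 (rule 41): 1000101001
Gen 6 (rule 26): 0101000110
Gen 7 (rule 150): 1101101001
Gen 8 (rule 41): 1011010000
Gen 9 (rule 26): 0010001000
Gen 10 (rule 150): 0111011100
Gen 11 (rule 41): 0100110001
Gen 12 (rule 26): 1011101010
Gen 13 (rule 150): 1001001011
Gen 14 (rule 41): 0000000110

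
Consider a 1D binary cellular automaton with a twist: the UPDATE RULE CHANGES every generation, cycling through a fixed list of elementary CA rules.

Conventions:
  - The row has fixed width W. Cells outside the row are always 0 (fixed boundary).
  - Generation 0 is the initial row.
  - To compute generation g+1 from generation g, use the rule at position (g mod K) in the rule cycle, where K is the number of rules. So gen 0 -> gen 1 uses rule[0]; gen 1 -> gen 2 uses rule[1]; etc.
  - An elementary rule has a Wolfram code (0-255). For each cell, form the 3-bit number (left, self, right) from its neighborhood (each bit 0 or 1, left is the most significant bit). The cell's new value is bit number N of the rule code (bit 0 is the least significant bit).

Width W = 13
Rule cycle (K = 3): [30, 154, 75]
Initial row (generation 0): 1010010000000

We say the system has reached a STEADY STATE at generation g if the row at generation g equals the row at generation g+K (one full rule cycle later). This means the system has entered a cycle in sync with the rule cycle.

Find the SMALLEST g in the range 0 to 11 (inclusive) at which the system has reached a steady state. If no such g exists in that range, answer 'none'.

Answer: none

Derivation:
Gen 0: 1010010000000
Gen 1 (rule 30): 1011111000000
Gen 2 (rule 154): 0011110100000
Gen 3 (rule 75): 1110010001111
Gen 4 (rule 30): 1001111011000
Gen 5 (rule 154): 0111110010100
Gen 6 (rule 75): 1100010100001
Gen 7 (rule 30): 1010110110011
Gen 8 (rule 154): 0000100101110
Gen 9 (rule 75): 1111001001010
Gen 10 (rule 30): 1000111111011
Gen 11 (rule 154): 0101111110010
Gen 12 (rule 75): 1001000010100
Gen 13 (rule 30): 1111100110110
Gen 14 (rule 154): 1111011100101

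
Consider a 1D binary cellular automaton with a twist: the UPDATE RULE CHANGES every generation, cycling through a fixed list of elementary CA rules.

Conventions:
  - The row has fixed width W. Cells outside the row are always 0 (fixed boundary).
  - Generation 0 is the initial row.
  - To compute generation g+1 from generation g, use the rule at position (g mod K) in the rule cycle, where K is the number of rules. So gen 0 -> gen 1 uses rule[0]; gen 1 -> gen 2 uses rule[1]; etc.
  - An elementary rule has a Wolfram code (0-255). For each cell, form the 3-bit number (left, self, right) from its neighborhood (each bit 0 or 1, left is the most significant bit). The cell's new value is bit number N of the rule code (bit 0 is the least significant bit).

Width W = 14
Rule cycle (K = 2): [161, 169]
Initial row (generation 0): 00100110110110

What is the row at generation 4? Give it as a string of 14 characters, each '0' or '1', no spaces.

Answer: 00010001110011

Derivation:
Gen 0: 00100110110110
Gen 1 (rule 161): 10000001001000
Gen 2 (rule 169): 00111100000011
Gen 3 (rule 161): 10011001111000
Gen 4 (rule 169): 00010001110011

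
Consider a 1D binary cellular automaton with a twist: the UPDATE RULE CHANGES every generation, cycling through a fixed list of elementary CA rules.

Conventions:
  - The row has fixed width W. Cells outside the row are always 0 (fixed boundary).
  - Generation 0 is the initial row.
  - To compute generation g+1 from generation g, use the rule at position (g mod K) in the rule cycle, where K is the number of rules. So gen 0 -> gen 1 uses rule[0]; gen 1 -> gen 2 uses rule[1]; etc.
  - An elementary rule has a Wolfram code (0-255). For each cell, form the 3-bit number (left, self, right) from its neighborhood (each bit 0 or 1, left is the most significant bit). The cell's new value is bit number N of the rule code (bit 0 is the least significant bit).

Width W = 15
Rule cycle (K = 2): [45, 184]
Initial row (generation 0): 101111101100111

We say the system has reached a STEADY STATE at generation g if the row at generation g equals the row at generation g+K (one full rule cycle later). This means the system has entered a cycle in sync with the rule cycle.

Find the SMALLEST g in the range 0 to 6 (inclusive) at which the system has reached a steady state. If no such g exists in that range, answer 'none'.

Gen 0: 101111101100111
Gen 1 (rule 45): 111000011000100
Gen 2 (rule 184): 110100010100010
Gen 3 (rule 45): 101101011101010
Gen 4 (rule 184): 011010111010101
Gen 5 (rule 45): 010111100111111
Gen 6 (rule 184): 001111010111110
Gen 7 (rule 45): 101000111100000
Gen 8 (rule 184): 010100111010000

Answer: none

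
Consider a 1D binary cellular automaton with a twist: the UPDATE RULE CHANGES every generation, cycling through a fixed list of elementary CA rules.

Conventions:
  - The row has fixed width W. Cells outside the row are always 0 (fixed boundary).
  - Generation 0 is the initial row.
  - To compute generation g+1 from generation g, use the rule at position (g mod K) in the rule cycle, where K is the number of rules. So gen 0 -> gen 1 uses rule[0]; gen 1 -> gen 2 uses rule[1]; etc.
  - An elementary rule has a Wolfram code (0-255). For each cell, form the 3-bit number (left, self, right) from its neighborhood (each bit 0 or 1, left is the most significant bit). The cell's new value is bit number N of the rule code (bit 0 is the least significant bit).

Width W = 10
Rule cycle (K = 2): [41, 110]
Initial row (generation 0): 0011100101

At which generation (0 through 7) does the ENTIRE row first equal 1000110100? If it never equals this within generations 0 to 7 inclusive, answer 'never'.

Gen 0: 0011100101
Gen 1 (rule 41): 1010000010
Gen 2 (rule 110): 1110000110
Gen 3 (rule 41): 1000110100
Gen 4 (rule 110): 1001111100
Gen 5 (rule 41): 0001000001
Gen 6 (rule 110): 0011000011
Gen 7 (rule 41): 1010011010

Answer: 3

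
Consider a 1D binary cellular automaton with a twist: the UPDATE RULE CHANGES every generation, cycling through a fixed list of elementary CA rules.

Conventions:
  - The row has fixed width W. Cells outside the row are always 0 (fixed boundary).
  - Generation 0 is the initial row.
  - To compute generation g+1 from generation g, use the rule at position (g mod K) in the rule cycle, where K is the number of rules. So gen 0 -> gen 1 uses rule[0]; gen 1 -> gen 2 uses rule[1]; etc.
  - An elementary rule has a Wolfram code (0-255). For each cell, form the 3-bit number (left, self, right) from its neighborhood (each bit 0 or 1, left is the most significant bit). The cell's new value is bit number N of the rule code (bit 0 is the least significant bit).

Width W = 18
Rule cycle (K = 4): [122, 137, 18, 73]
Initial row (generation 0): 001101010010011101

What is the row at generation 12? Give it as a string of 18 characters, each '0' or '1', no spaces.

Gen 0: 001101010010011101
Gen 1 (rule 122): 011110101101110110
Gen 2 (rule 137): 011100001001100100
Gen 3 (rule 18): 100010010110011010
Gen 4 (rule 73): 001000000110011000
Gen 5 (rule 122): 010100001111111100
Gen 6 (rule 137): 000001101111111001
Gen 7 (rule 18): 000010000000000110
Gen 8 (rule 73): 111000111111110110
Gen 9 (rule 122): 101101100000011111
Gen 10 (rule 137): 001001001111011110
Gen 11 (rule 18): 010110110000000001
Gen 12 (rule 73): 000110110111111100

Answer: 000110110111111100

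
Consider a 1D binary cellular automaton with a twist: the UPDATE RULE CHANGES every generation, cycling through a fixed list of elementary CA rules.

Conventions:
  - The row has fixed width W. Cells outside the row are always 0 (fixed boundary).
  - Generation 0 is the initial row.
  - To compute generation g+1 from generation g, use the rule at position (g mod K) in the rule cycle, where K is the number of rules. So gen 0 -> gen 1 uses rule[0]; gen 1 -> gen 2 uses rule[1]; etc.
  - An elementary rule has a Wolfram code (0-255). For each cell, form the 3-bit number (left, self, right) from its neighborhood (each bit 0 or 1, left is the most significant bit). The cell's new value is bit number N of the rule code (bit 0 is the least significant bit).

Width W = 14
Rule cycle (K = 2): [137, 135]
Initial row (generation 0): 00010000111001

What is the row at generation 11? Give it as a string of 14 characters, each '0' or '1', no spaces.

Answer: 00000010000010

Derivation:
Gen 0: 00010000111001
Gen 1 (rule 137): 11000110110000
Gen 2 (rule 135): 00011000000111
Gen 3 (rule 137): 11010011110110
Gen 4 (rule 135): 00010101100000
Gen 5 (rule 137): 11000001001111
Gen 6 (rule 135): 00011111010110
Gen 7 (rule 137): 11011110000100
Gen 8 (rule 135): 00001100111101
Gen 9 (rule 137): 11101000111000
Gen 10 (rule 135): 01001011010011
Gen 11 (rule 137): 00000010000010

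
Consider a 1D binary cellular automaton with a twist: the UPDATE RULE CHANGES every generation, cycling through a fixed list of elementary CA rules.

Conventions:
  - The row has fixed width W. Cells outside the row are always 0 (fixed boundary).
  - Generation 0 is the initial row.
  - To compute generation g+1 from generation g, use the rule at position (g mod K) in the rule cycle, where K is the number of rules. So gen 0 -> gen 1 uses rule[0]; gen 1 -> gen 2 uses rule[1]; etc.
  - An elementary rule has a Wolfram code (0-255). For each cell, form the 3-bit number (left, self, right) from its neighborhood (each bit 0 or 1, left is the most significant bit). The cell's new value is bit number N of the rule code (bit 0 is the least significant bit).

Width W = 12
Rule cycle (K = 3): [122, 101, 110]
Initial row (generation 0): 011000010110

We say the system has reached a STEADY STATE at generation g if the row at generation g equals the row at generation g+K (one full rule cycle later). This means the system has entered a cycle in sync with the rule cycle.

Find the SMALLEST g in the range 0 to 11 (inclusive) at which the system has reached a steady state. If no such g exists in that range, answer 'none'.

Gen 0: 011000010110
Gen 1 (rule 122): 111100101111
Gen 2 (rule 101): 000100110001
Gen 3 (rule 110): 001101110011
Gen 4 (rule 122): 011111011111
Gen 5 (rule 101): 000001100001
Gen 6 (rule 110): 000011100011
Gen 7 (rule 122): 000110110111
Gen 8 (rule 101): 110011011001
Gen 9 (rule 110): 110111111011
Gen 10 (rule 122): 111100001111
Gen 11 (rule 101): 000101100001
Gen 12 (rule 110): 001111100011
Gen 13 (rule 122): 011000110111
Gen 14 (rule 101): 001010011001

Answer: none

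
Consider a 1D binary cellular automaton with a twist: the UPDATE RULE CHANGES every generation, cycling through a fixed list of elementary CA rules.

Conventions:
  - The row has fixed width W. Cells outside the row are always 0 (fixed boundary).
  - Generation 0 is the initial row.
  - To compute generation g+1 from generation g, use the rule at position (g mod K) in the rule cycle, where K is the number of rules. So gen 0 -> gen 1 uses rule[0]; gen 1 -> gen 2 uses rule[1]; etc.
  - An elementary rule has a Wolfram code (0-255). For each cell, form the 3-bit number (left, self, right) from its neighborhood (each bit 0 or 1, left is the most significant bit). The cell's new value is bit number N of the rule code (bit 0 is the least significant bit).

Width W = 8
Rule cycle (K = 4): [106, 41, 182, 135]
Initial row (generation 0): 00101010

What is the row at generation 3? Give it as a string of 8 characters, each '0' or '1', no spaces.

Answer: 01111111

Derivation:
Gen 0: 00101010
Gen 1 (rule 106): 01010100
Gen 2 (rule 41): 00101001
Gen 3 (rule 182): 01111111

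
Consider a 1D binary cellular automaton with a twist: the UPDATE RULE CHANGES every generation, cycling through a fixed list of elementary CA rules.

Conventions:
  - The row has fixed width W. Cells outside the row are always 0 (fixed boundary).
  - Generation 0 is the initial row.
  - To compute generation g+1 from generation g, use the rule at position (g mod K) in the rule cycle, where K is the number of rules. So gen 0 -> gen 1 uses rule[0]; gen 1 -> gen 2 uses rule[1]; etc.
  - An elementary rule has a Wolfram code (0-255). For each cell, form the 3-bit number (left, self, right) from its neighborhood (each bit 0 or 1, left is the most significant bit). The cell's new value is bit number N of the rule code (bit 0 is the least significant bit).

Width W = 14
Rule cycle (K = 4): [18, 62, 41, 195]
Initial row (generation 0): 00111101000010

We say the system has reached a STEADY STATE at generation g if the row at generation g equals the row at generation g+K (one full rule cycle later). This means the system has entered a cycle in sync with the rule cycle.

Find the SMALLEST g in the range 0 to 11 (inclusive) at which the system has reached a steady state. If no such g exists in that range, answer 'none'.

Gen 0: 00111101000010
Gen 1 (rule 18): 01000000100101
Gen 2 (rule 62): 11100001111111
Gen 3 (rule 41): 10001101000000
Gen 4 (rule 195): 00110100011111
Gen 5 (rule 18): 01000010100000
Gen 6 (rule 62): 11100111110000
Gen 7 (rule 41): 10000100000111
Gen 8 (rule 195): 00111001111011
Gen 9 (rule 18): 01000110000000
Gen 10 (rule 62): 11101101000000
Gen 11 (rule 41): 10011010011111
Gen 12 (rule 195): 00101000101111
Gen 13 (rule 18): 01000101000000
Gen 14 (rule 62): 11101111100000
Gen 15 (rule 41): 10011000001111

Answer: none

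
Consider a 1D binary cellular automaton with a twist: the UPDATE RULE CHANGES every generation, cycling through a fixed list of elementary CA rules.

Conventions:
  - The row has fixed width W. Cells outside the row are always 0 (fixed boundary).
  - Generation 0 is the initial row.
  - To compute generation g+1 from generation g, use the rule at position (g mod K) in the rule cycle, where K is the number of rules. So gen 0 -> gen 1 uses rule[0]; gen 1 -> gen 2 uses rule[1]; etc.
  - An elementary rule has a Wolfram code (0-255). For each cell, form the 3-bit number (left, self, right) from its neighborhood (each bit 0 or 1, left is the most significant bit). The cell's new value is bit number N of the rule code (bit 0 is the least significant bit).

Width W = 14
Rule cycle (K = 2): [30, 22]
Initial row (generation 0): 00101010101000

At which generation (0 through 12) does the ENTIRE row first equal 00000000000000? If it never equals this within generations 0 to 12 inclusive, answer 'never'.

Gen 0: 00101010101000
Gen 1 (rule 30): 01101010101100
Gen 2 (rule 22): 10001010100010
Gen 3 (rule 30): 11011010110111
Gen 4 (rule 22): 00000010000000
Gen 5 (rule 30): 00000111000000
Gen 6 (rule 22): 00001000100000
Gen 7 (rule 30): 00011101110000
Gen 8 (rule 22): 00100000001000
Gen 9 (rule 30): 01110000011100
Gen 10 (rule 22): 10001000100010
Gen 11 (rule 30): 11011101110111
Gen 12 (rule 22): 00000000000000

Answer: 12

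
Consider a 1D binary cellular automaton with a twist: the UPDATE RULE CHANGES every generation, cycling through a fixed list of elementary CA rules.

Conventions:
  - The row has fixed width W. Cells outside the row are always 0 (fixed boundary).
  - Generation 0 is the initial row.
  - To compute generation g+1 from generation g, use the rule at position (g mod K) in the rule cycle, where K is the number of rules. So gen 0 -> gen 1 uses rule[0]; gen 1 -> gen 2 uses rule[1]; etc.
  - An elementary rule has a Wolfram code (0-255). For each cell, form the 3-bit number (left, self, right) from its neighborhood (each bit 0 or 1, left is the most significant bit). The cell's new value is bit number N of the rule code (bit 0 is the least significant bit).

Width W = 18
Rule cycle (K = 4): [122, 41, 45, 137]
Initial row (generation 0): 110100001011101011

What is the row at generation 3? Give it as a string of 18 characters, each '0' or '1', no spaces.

Answer: 100101101011011001

Derivation:
Gen 0: 110100001011101011
Gen 1 (rule 122): 111010010110110111
Gen 2 (rule 41): 100100001101101100
Gen 3 (rule 45): 100101101011011001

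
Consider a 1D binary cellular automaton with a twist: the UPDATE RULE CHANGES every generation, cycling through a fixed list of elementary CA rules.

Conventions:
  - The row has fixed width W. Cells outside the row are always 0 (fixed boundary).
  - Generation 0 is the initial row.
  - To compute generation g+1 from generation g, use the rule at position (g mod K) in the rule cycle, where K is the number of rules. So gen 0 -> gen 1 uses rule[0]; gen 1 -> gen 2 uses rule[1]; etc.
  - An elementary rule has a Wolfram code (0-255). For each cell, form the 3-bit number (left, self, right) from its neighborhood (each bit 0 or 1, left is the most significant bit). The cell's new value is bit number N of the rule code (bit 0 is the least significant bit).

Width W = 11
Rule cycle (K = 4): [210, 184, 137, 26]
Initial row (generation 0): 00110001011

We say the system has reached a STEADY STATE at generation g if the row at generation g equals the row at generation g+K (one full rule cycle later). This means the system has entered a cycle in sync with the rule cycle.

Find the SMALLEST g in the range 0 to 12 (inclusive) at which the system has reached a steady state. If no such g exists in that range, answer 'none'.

Gen 0: 00110001011
Gen 1 (rule 210): 01011010001
Gen 2 (rule 184): 00110101000
Gen 3 (rule 137): 10100000011
Gen 4 (rule 26): 00010000110
Gen 5 (rule 210): 00101001011
Gen 6 (rule 184): 00010100110
Gen 7 (rule 137): 11000000100
Gen 8 (rule 26): 10100001010
Gen 9 (rule 210): 00010010001
Gen 10 (rule 184): 00001001000
Gen 11 (rule 137): 11100000011
Gen 12 (rule 26): 10010000110
Gen 13 (rule 210): 01101001011
Gen 14 (rule 184): 01010100110
Gen 15 (rule 137): 00000000100
Gen 16 (rule 26): 00000001010

Answer: none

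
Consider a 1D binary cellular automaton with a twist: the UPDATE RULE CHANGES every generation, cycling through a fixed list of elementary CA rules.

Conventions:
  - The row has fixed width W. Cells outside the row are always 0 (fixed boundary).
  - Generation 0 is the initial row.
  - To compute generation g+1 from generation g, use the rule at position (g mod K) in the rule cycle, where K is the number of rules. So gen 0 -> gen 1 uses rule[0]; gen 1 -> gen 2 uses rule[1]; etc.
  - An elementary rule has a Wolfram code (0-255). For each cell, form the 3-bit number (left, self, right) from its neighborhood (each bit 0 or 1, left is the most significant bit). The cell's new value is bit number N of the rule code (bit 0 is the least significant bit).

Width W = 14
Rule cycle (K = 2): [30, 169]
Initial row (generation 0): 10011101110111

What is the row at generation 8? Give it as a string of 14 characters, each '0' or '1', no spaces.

Gen 0: 10011101110111
Gen 1 (rule 30): 11110001000100
Gen 2 (rule 169): 11100100010001
Gen 3 (rule 30): 10011110111011
Gen 4 (rule 169): 00011101110110
Gen 5 (rule 30): 00110001000101
Gen 6 (rule 169): 10100100010010
Gen 7 (rule 30): 10111110111111
Gen 8 (rule 169): 01111101111110

Answer: 01111101111110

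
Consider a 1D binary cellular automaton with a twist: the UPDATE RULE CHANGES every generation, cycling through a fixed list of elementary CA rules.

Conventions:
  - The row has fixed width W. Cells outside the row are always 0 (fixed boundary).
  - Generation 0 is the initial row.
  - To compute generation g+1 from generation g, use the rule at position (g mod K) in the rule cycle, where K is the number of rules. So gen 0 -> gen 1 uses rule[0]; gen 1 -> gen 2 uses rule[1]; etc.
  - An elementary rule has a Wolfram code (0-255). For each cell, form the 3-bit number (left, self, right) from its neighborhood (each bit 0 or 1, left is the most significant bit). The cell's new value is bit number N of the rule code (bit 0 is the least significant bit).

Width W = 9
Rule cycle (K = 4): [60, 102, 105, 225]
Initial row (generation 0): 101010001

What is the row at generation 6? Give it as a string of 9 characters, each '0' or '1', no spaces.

Gen 0: 101010001
Gen 1 (rule 60): 111111001
Gen 2 (rule 102): 000001011
Gen 3 (rule 105): 111100111
Gen 4 (rule 225): 011100011
Gen 5 (rule 60): 010010010
Gen 6 (rule 102): 110110110

Answer: 110110110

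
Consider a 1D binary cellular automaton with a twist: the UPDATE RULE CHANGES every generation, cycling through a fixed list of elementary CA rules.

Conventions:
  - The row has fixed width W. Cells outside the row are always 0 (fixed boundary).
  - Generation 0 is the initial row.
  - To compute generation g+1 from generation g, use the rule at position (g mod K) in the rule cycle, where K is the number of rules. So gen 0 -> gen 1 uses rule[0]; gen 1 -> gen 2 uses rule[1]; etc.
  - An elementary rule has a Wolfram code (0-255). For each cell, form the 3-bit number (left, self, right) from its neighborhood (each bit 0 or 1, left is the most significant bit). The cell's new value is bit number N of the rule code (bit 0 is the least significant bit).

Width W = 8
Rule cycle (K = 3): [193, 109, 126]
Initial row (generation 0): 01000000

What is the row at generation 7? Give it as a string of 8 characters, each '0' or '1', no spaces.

Gen 0: 01000000
Gen 1 (rule 193): 00011111
Gen 2 (rule 109): 11010001
Gen 3 (rule 126): 11111011
Gen 4 (rule 193): 01111001
Gen 5 (rule 109): 01001001
Gen 6 (rule 126): 11111111
Gen 7 (rule 193): 01111111

Answer: 01111111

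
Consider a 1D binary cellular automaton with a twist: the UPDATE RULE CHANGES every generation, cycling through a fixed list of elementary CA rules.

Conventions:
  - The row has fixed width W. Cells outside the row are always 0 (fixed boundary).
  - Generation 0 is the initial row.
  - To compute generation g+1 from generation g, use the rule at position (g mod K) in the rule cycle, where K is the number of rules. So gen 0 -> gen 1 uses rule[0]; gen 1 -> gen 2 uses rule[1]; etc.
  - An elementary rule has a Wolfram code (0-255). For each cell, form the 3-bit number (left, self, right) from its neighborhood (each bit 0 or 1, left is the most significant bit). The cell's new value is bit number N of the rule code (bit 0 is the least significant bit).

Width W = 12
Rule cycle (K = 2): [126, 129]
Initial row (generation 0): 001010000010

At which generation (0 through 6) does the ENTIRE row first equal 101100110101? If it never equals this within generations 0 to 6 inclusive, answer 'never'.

Answer: never

Derivation:
Gen 0: 001010000010
Gen 1 (rule 126): 011111000111
Gen 2 (rule 129): 001110010010
Gen 3 (rule 126): 011011111111
Gen 4 (rule 129): 000001111110
Gen 5 (rule 126): 000011000011
Gen 6 (rule 129): 111000011000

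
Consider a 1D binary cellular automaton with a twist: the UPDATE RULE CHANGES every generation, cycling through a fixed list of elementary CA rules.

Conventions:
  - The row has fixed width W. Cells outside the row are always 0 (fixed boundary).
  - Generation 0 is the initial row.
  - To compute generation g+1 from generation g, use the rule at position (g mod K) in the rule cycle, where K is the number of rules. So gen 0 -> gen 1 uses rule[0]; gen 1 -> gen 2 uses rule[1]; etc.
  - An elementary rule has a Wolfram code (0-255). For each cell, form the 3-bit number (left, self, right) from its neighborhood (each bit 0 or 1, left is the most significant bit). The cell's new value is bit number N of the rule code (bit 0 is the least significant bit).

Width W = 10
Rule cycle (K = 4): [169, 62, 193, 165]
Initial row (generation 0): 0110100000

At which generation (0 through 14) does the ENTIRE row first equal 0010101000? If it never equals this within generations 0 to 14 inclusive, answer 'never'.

Answer: never

Derivation:
Gen 0: 0110100000
Gen 1 (rule 169): 0101001111
Gen 2 (rule 62): 1111111000
Gen 3 (rule 193): 0111111011
Gen 4 (rule 165): 0011110100
Gen 5 (rule 169): 1011101001
Gen 6 (rule 62): 1110011111
Gen 7 (rule 193): 0110001111
Gen 8 (rule 165): 0000100110
Gen 9 (rule 169): 1110000100
Gen 10 (rule 62): 1001001110
Gen 11 (rule 193): 0000000110
Gen 12 (rule 165): 1111110000
Gen 13 (rule 169): 1111100111
Gen 14 (rule 62): 1000011100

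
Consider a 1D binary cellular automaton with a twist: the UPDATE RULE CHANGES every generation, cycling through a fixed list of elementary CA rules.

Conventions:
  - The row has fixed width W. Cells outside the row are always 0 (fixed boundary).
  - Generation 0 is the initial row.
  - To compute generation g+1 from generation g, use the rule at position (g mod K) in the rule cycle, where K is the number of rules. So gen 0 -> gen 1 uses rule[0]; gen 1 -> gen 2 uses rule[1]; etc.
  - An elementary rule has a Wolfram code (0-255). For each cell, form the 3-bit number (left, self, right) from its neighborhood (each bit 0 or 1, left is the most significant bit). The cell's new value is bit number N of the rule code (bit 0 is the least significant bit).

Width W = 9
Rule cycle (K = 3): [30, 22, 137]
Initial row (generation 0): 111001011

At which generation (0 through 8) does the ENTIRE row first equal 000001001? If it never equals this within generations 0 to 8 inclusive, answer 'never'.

Answer: never

Derivation:
Gen 0: 111001011
Gen 1 (rule 30): 100111010
Gen 2 (rule 22): 111000011
Gen 3 (rule 137): 110011010
Gen 4 (rule 30): 101110011
Gen 5 (rule 22): 100001100
Gen 6 (rule 137): 001101001
Gen 7 (rule 30): 011001111
Gen 8 (rule 22): 100110000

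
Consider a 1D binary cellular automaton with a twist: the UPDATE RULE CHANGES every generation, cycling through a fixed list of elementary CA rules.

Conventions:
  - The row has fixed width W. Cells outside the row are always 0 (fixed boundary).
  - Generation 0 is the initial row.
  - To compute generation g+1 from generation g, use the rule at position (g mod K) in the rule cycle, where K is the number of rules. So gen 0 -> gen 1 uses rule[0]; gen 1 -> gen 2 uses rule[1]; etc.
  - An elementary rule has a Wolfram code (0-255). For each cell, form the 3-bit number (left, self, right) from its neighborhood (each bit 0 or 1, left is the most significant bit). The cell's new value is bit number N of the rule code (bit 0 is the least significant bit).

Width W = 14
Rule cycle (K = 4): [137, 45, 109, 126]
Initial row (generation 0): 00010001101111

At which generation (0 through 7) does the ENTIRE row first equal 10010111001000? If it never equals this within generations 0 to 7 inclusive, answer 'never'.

Answer: 2

Derivation:
Gen 0: 00010001101111
Gen 1 (rule 137): 11000101001110
Gen 2 (rule 45): 10010111001000
Gen 3 (rule 109): 10011101001011
Gen 4 (rule 126): 11110111111111
Gen 5 (rule 137): 11100111111110
Gen 6 (rule 45): 10000100000000
Gen 7 (rule 109): 10110101111111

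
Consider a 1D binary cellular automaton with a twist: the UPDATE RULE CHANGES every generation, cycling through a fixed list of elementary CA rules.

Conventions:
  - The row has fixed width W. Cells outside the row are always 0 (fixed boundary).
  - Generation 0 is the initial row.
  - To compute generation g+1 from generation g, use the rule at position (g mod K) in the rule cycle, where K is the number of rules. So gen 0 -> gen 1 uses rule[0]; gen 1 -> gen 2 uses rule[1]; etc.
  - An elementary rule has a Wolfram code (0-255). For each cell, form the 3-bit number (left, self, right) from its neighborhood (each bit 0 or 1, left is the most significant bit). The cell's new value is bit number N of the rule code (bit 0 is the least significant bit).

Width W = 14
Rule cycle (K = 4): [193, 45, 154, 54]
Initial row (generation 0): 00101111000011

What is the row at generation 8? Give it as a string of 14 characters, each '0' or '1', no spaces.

Answer: 00100101001110

Derivation:
Gen 0: 00101111000011
Gen 1 (rule 193): 10000111011001
Gen 2 (rule 45): 10110100110001
Gen 3 (rule 154): 00100011101010
Gen 4 (rule 54): 01110100011111
Gen 5 (rule 193): 00110001001111
Gen 6 (rule 45): 10100101001000
Gen 7 (rule 154): 00011000110100
Gen 8 (rule 54): 00100101001110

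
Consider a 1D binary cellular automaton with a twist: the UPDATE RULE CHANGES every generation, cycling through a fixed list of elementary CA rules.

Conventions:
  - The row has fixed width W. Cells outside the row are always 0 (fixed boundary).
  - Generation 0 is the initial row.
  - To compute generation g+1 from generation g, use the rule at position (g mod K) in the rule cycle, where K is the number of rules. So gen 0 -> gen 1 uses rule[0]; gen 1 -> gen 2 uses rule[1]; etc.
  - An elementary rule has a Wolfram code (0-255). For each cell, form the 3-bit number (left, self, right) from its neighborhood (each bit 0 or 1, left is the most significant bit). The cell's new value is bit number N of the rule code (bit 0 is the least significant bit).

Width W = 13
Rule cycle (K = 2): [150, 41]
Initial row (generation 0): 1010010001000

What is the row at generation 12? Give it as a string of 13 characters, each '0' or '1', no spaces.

Answer: 1011011011000

Derivation:
Gen 0: 1010010001000
Gen 1 (rule 150): 1011111011100
Gen 2 (rule 41): 0110000110001
Gen 3 (rule 150): 1001001001011
Gen 4 (rule 41): 0000000000110
Gen 5 (rule 150): 0000000001001
Gen 6 (rule 41): 1111111100000
Gen 7 (rule 150): 0111111010000
Gen 8 (rule 41): 0100000100111
Gen 9 (rule 150): 1110001111010
Gen 10 (rule 41): 1000101000100
Gen 11 (rule 150): 1101101101110
Gen 12 (rule 41): 1011011011000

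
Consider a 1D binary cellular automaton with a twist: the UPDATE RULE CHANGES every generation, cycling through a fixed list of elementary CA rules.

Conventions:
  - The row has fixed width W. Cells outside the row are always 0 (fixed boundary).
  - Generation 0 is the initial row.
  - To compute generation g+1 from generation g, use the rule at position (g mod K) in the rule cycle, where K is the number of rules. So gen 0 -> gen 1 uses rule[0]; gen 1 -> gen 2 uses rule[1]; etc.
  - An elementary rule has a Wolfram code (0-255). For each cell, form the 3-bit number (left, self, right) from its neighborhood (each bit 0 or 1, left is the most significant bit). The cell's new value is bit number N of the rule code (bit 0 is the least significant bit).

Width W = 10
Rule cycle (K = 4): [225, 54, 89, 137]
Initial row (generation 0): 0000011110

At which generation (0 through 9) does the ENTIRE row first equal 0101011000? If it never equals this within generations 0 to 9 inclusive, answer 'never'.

Gen 0: 0000011110
Gen 1 (rule 225): 1111001110
Gen 2 (rule 54): 0000110001
Gen 3 (rule 89): 1110111100
Gen 4 (rule 137): 1100111001
Gen 5 (rule 225): 0100011000
Gen 6 (rule 54): 1110100100
Gen 7 (rule 89): 1010010011
Gen 8 (rule 137): 0000000010
Gen 9 (rule 225): 1111111000

Answer: never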